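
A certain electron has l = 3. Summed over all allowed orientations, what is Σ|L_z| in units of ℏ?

The allowed m_l values are -3, -2, -1, 0, 1, 2, 3.
Σ|m_l| = 2(1+2+…+3) = 12.

Σ|L_z| = 12 ℏ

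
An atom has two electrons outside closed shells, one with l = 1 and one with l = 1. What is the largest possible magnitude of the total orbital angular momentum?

Angular momentum addition gives L = |l₁ − l₂|, …, l₁ + l₂.
L ∈ {0, 1, 2}.
The largest magnitude corresponds to L = 2: |L_tot| = ℏ√(2·3) = √6 ℏ.

|L_tot|_max = √6 ℏ ≈ 2.449ℏ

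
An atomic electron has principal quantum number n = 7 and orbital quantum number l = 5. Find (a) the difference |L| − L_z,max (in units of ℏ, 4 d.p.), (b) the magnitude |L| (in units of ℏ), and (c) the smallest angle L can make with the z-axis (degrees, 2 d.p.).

|L| − L_z,max = (√30 − 5)ℏ ≈ 0.4772ℏ.
|L| = ℏ√(5·6) = √30 ℏ ≈ 5.477ℏ.
cos θ_min = 5/√30, so θ_min ≈ 24.09°.

|L|−L_z,max ≈ 0.4772ℏ; |L| = √30 ℏ ≈ 5.477ℏ; θ_min ≈ 24.09°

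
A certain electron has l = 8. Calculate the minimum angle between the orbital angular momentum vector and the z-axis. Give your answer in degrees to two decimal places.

θ_min ≈ 19.47°

|L| = √(l(l+1)) ℏ = 6√2 ℏ.
The smallest angle corresponds to the largest L_z, i.e. m_l = l = 8, giving L_z = 8ℏ.
cos θ_min = 8/√72, so θ_min ≈ 19.47°.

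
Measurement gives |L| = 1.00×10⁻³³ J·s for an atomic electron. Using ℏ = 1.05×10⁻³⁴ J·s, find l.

l = 9

|L|/ℏ = (1.00×10⁻³³)/(1.05×10⁻³⁴) ≈ 9.524.
l(l+1) ≈ 9.524² ≈ 90.70, so l = 9.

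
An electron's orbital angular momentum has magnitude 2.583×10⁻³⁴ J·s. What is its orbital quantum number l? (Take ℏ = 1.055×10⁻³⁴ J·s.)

l = 2

Dividing by ℏ: |L|/ℏ ≈ 2.448.
Set l(l+1) = 5.99; the integer solution is l = 2.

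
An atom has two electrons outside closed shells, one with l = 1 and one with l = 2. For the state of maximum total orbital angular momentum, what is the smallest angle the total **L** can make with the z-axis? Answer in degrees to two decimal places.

The total orbital quantum number L ranges from |l₁ − l₂| to l₁ + l₂ in integer steps.
So L can be 1, 2, 3.
The maximum is L = 3, with |L_tot| = ℏ√(3·4) = 2√3 ℏ.
The minimum angle with z is arccos(3/√12) ≈ 30.00°.

θ_min ≈ 30.00°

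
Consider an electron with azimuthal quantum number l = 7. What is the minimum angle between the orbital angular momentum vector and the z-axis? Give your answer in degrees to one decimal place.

|L|² = l(l+1)ℏ² = 56ℏ², so |L| = 2√14 ℏ.
The smallest angle corresponds to the largest L_z, i.e. m_l = l = 7, giving L_z = 7ℏ.
cos θ_min = 7/√56, so θ_min ≈ 20.7°.

θ_min ≈ 20.7°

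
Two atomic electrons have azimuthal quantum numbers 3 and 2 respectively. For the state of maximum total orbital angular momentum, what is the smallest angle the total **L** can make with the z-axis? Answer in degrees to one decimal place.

The total orbital quantum number L ranges from |l₁ − l₂| to l₁ + l₂ in integer steps.
L ∈ {1, 2, 3, 4, 5}.
The maximum is L = 5, with |L_tot| = ℏ√(5·6) = √30 ℏ.
The minimum angle with z is arccos(5/√30) ≈ 24.1°.

θ_min ≈ 24.1°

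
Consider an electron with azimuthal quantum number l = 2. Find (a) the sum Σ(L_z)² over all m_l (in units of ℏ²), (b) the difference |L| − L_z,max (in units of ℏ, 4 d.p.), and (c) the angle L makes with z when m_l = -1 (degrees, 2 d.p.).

Σ(L_z)² = 10 ℏ²; |L|−L_z,max ≈ 0.4495ℏ; θ(m_l=-1) ≈ 114.09°

Σ m_l² = 10, so Σ(L_z)² = 10 ℏ².
|L| − L_z,max = (√6 − 2)ℏ ≈ 0.4495ℏ.
For m_l = -1: cos θ = -1/√6, θ ≈ 114.09°.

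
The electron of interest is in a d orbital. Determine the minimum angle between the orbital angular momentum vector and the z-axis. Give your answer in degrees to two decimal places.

The letter d corresponds to l = 2.
|L| = ℏ√(l(l+1)) = √6 ℏ.
The smallest angle corresponds to the largest L_z, i.e. m_l = l = 2, giving L_z = 2ℏ.
cos θ_min = 2/√6, so θ_min ≈ 35.26°.

θ_min ≈ 35.26°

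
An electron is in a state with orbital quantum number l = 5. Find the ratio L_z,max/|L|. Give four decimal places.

L_z,max/|L| = 0.9129

|L| = √30 ℏ ≈ 5.4772ℏ, while L_z,max = lℏ = 5ℏ.
L_z,max/|L| = 5/√30 = 0.9129.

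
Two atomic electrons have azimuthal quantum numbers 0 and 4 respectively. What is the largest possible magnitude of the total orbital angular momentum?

|L_tot|_max = 2√5 ℏ ≈ 4.472ℏ

By the triangle rule, |l₁ − l₂| ≤ L ≤ l₁ + l₂.
Allowed values: L = 4.
The largest magnitude corresponds to L = 4: |L_tot| = ℏ√(4·5) = 2√5 ℏ.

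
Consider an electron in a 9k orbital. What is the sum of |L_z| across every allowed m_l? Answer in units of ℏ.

Σ|L_z| = 56 ℏ

9k means n = 9, l = 7.
The allowed m_l values are -7, -6, -5, -4, -3, -2, -1, 0, 1, 2, 3, 4, 5, 6, 7.
Σ|m_l| = 2·7(7+1)/2 = 56.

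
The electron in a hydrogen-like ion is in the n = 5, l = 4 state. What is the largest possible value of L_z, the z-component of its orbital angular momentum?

L_z = m_l ℏ with m_l ∈ {−4, …, 4}; the maximum is m_l = 4.

L_z,max = 4ℏ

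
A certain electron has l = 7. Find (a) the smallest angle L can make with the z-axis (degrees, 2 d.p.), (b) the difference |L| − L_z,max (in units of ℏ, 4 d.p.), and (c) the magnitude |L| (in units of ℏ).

θ_min ≈ 20.70°; |L|−L_z,max ≈ 0.4833ℏ; |L| = 2√14 ℏ ≈ 7.483ℏ

cos θ_min = 7/√56, so θ_min ≈ 20.70°.
|L| − L_z,max = (2√14 − 7)ℏ ≈ 0.4833ℏ.
|L| = ℏ√(7·8) = 2√14 ℏ ≈ 7.483ℏ.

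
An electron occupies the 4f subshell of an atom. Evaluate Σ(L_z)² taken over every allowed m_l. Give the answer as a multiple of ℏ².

For 4f, l = 3.
m_l ∈ {-3, -2, -1, 0, 1, 2, 3}.
Σ m_l² = l(l+1)(2l+1)/3 = 3·4·7/3 = 28.

Σ(L_z)² = 28 ℏ²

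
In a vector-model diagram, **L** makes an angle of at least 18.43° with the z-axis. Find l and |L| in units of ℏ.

cos²θ_min = l/(l+1) = 0.9001.
Thus l = 0.9001/(1 − 0.9001) ≈ 9.
Then |L| = ℏ√(9·10) = 3√10 ℏ.

l = 9, |L| = 3√10 ℏ ≈ 9.487ℏ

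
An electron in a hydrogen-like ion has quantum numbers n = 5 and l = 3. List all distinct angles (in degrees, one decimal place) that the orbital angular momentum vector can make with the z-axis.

θ ∈ {30.0°, 54.7°, 73.2°, 90.0°, 106.8°, 125.3°, 150.0°}

|L| = √(l(l+1)) ℏ = 2√3 ℏ.
cos θ = m_l/√12 for each m_l ∈ {-3, -2, -1, 0, 1, 2, 3}.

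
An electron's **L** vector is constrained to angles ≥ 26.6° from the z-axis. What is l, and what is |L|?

l = 4, |L| = 2√5 ℏ ≈ 4.472ℏ

At minimum angle, m_l = l, so cos θ = l/√(l(l+1)); cos²θ = l/(l+1) = 0.7995.
Solving: l = 4.
Then |L| = ℏ√(4·5) = 2√5 ℏ.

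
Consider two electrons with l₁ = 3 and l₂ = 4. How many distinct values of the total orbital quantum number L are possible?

L runs from |3 − 4| = 1 to 3 + 4 = 7.
Allowed values: L = 1, 2, 3, 4, 5, 6, 7.
That is 7 values.

7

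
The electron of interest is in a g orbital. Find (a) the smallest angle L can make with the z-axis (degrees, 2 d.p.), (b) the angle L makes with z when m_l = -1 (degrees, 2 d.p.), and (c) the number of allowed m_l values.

θ_min ≈ 26.57°; θ(m_l=-1) ≈ 102.92°; 9 values

A g state has l = 4.
cos θ_min = 4/√20, so θ_min ≈ 26.57°.
For m_l = -1: cos θ = -1/√20, θ ≈ 102.92°.
There are 2l+1 = 9 values of m_l.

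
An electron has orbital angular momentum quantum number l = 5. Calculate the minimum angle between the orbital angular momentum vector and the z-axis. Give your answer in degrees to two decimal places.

θ_min ≈ 24.09°

|L| = √(l(l+1)) ℏ = √30 ℏ.
The smallest angle corresponds to the largest L_z, i.e. m_l = l = 5, giving L_z = 5ℏ.
cos θ_min = 5/√30, so θ_min ≈ 24.09°.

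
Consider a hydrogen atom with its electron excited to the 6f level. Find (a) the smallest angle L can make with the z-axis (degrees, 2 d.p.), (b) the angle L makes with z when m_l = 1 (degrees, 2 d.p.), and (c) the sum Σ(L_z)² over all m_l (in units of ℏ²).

θ_min ≈ 30.00°; θ(m_l=1) ≈ 73.22°; Σ(L_z)² = 28 ℏ²

The 6f level has l = 3.
cos θ_min = 3/√12, so θ_min ≈ 30.00°.
For m_l = 1: cos θ = 1/√12, θ ≈ 73.22°.
Σ m_l² = 28, so Σ(L_z)² = 28 ℏ².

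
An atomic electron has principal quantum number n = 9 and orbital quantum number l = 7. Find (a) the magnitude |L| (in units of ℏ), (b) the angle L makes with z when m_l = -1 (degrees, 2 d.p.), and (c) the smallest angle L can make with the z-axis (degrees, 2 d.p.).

|L| = ℏ√(7·8) = 2√14 ℏ ≈ 7.483ℏ.
For m_l = -1: cos θ = -1/√56, θ ≈ 97.68°.
cos θ_min = 7/√56, so θ_min ≈ 20.70°.

|L| = 2√14 ℏ ≈ 7.483ℏ; θ(m_l=-1) ≈ 97.68°; θ_min ≈ 20.70°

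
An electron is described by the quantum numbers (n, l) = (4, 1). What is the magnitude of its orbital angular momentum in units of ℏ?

|L| = √2 ℏ ≈ 1.414ℏ

|L| = ℏ√(l(l+1)) = ℏ√(1·2) = √2 ℏ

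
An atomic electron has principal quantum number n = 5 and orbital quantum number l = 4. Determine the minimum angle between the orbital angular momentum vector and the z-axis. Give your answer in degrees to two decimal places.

θ_min ≈ 26.57°

|L| = √(l(l+1)) ℏ = 2√5 ℏ.
The smallest angle corresponds to the largest L_z, i.e. m_l = l = 4, giving L_z = 4ℏ.
cos θ_min = 4/√20, so θ_min ≈ 26.57°.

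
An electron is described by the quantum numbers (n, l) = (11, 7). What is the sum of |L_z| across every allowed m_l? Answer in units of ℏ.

Σ|L_z| = 56 ℏ

The allowed m_l values are -7, -6, -5, -4, -3, -2, -1, 0, 1, 2, 3, 4, 5, 6, 7.
Σ|m_l| = 2·7(7+1)/2 = 56.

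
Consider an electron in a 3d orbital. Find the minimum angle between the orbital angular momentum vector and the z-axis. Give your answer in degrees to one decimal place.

The 3d subshell has l = 2.
|L| = ℏ√(l(l+1)) = √6 ℏ.
The smallest angle corresponds to the largest L_z, i.e. m_l = l = 2, giving L_z = 2ℏ.
cos θ_min = 2/√6, so θ_min ≈ 35.3°.

θ_min ≈ 35.3°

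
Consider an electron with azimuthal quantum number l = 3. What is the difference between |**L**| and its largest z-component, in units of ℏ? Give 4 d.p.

|L| = 2√3 ℏ ≈ 3.4641ℏ, while L_z,max = lℏ = 3ℏ.
The difference is (2√3 − 3)ℏ ≈ 0.4641ℏ.

|L| − L_z,max ≈ 0.4641ℏ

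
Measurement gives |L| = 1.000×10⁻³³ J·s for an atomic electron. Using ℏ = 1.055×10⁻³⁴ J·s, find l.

l = 9

|L|/ℏ = (1.000×10⁻³³)/(1.055×10⁻³⁴) ≈ 9.479.
Set l(l+1) = 89.85; the integer solution is l = 9.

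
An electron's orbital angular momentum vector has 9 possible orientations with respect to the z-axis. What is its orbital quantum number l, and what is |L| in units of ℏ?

9 = 2l + 1, so l = (9−1)/2 = 4.
|L| = ℏ√(l(l+1)) = ℏ√(4·5) = 2√5 ℏ.

l = 4, |L| = 2√5 ℏ ≈ 4.472ℏ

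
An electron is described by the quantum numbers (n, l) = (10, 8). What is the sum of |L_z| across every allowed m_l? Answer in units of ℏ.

Σ|L_z| = 72 ℏ

m_l runs from −8 to 8, i.e. {-8, -7, -6, -5, -4, -3, -2, -1, 0, 1, 2, 3, 4, 5, 6, 7, 8}.
Σ|m_l| = 2·8(8+1)/2 = 72.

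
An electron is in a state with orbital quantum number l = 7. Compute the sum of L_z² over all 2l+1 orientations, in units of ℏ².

m_l runs from −7 to 7, i.e. {-7, -6, -5, -4, -3, -2, -1, 0, 1, 2, 3, 4, 5, 6, 7}.
Σ m_l² = 2·(1 + 4 + 9 + 16 + 25 + 36 + 49) = 280.

Σ(L_z)² = 280 ℏ²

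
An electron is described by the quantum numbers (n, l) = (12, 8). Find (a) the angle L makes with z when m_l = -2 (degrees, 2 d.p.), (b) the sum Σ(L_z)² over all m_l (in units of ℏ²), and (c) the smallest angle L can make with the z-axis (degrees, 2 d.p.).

θ(m_l=-2) ≈ 103.63°; Σ(L_z)² = 408 ℏ²; θ_min ≈ 19.47°

For m_l = -2: cos θ = -2/√72, θ ≈ 103.63°.
Σ m_l² = 408, so Σ(L_z)² = 408 ℏ².
cos θ_min = 8/√72, so θ_min ≈ 19.47°.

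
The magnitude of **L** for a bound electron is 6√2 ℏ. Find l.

l = 8

(|L|/ℏ)² = l(l+1) = 72.
l² + l − 72 = 0 ⇒ l = 8.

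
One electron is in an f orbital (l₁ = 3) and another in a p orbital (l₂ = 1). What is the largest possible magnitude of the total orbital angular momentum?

|L_tot|_max = 2√5 ℏ ≈ 4.472ℏ

The total orbital quantum number L ranges from |l₁ − l₂| to l₁ + l₂ in integer steps.
Allowed values: L = 2, 3, 4.
The largest magnitude corresponds to L = 4: |L_tot| = ℏ√(4·5) = 2√5 ℏ.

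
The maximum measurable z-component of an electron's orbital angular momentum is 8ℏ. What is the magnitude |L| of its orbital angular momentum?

The maximum L_z equals lℏ, giving l = 8.
|L| = √(l(l+1)) ℏ = 6√2 ℏ.

|L| = 6√2 ℏ ≈ 8.485ℏ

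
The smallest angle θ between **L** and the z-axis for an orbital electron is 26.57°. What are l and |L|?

cos θ_min = l/√(l(l+1)) = √(l/(l+1)), so l/(l+1) = cos²(26.57°) = 0.7999.
Solving: l = 4.
Then |L| = ℏ√(4·5) = 2√5 ℏ.

l = 4, |L| = 2√5 ℏ ≈ 4.472ℏ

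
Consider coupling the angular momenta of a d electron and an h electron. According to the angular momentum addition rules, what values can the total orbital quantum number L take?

Angular momentum addition gives L = |l₁ − l₂|, …, l₁ + l₂.
So L can be 3, 4, 5, 6, 7.

L = 3, 4, 5, 6, 7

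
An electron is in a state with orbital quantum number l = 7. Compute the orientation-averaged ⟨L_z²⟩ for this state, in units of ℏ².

m_l runs from −7 to 7, i.e. {-7, -6, -5, -4, -3, -2, -1, 0, 1, 2, 3, 4, 5, 6, 7}.
⟨L_z²⟩ = ℏ²·(Σ m_l²)/(2l+1) = ℏ²·280/15 = 18.67ℏ².

⟨L_z²⟩ = 18.67 ℏ²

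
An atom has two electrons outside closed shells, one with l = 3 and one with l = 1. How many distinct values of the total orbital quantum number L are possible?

By the triangle rule, |l₁ − l₂| ≤ L ≤ l₁ + l₂.
L ∈ {2, 3, 4}.
That is 3 values.

3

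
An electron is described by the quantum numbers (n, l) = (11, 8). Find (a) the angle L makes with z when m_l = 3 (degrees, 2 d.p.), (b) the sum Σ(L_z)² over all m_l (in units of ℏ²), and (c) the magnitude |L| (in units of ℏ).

For m_l = 3: cos θ = 3/√72, θ ≈ 69.30°.
Σ m_l² = 408, so Σ(L_z)² = 408 ℏ².
|L| = ℏ√(8·9) = 6√2 ℏ ≈ 8.485ℏ.

θ(m_l=3) ≈ 69.30°; Σ(L_z)² = 408 ℏ²; |L| = 6√2 ℏ ≈ 8.485ℏ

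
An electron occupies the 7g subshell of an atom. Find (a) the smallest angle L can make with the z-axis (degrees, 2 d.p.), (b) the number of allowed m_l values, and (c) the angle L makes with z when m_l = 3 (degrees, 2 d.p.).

For 7g, l = 4.
cos θ_min = 4/√20, so θ_min ≈ 26.57°.
There are 2l+1 = 9 values of m_l.
For m_l = 3: cos θ = 3/√20, θ ≈ 47.87°.

θ_min ≈ 26.57°; 9 values; θ(m_l=3) ≈ 47.87°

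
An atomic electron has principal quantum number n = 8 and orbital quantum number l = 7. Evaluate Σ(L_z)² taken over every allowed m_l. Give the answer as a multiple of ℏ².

m_l runs from −7 to 7, i.e. {-7, -6, -5, -4, -3, -2, -1, 0, 1, 2, 3, 4, 5, 6, 7}.
Summing m² from −7 to 7: Σ m_l² = 280.

Σ(L_z)² = 280 ℏ²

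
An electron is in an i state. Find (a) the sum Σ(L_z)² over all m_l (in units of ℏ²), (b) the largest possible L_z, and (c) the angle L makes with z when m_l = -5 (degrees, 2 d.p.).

An i state has l = 6.
Σ m_l² = 182, so Σ(L_z)² = 182 ℏ².
L_z,max = lℏ = 6ℏ.
For m_l = -5: cos θ = -5/√42, θ ≈ 140.49°.

Σ(L_z)² = 182 ℏ²; L_z,max = 6ℏ; θ(m_l=-5) ≈ 140.49°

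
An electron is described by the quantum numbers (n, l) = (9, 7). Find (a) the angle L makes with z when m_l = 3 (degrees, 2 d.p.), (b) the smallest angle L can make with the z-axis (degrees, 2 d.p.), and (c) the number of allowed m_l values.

For m_l = 3: cos θ = 3/√56, θ ≈ 66.37°.
cos θ_min = 7/√56, so θ_min ≈ 20.70°.
There are 2l+1 = 15 values of m_l.

θ(m_l=3) ≈ 66.37°; θ_min ≈ 20.70°; 15 values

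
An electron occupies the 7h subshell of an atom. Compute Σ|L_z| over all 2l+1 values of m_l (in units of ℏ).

The 7h subshell has l = 5.
The allowed m_l values are -5, -4, -3, -2, -1, 0, 1, 2, 3, 4, 5.
Σ|m_l| = 2(1+2+…+5) = 30.

Σ|L_z| = 30 ℏ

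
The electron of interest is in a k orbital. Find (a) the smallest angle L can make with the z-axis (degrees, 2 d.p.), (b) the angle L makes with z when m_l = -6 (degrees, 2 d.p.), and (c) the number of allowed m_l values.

θ_min ≈ 20.70°; θ(m_l=-6) ≈ 143.30°; 15 values

For a k orbital, l = 7.
cos θ_min = 7/√56, so θ_min ≈ 20.70°.
For m_l = -6: cos θ = -6/√56, θ ≈ 143.30°.
There are 2l+1 = 15 values of m_l.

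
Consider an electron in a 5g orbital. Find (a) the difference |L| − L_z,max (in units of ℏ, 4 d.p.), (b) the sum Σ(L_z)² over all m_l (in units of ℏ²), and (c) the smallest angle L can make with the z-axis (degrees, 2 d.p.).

|L|−L_z,max ≈ 0.4721ℏ; Σ(L_z)² = 60 ℏ²; θ_min ≈ 26.57°

The 5g subshell has l = 4.
|L| − L_z,max = (2√5 − 4)ℏ ≈ 0.4721ℏ.
Σ m_l² = 60, so Σ(L_z)² = 60 ℏ².
cos θ_min = 4/√20, so θ_min ≈ 26.57°.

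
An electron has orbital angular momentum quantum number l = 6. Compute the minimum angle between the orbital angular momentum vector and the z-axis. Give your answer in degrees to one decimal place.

|L| = ℏ√(l(l+1)) = √42 ℏ.
The smallest angle corresponds to the largest L_z, i.e. m_l = l = 6, giving L_z = 6ℏ.
cos θ_min = 6/√42, so θ_min ≈ 22.2°.

θ_min ≈ 22.2°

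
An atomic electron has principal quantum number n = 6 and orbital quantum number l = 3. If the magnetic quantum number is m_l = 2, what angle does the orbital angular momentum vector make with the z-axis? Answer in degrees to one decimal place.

|L|² = l(l+1)ℏ² = 12ℏ², so |L| = 2√3 ℏ.
L_z = m_l ℏ = 2ℏ.
cos θ = L_z/|L| = 2/√12, so θ ≈ 54.7°.

θ ≈ 54.7°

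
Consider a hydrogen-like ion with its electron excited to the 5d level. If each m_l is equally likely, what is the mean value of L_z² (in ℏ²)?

The 5d level has l = 2.
The allowed m_l values are -2, -1, 0, 1, 2.
⟨L_z²⟩ = ℏ²·(Σ m_l²)/(2l+1) = ℏ²·10/5 = 2ℏ².

⟨L_z²⟩ = 2 ℏ²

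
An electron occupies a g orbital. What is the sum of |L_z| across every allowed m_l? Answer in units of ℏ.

A g state has l = 4.
m_l runs from −4 to 4, i.e. {-4, -3, -2, -1, 0, 1, 2, 3, 4}.
Σ|m_l| = 2·4(4+1)/2 = 20.

Σ|L_z| = 20 ℏ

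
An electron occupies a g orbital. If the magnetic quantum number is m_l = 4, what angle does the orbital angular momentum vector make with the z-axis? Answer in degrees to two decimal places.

θ ≈ 26.57°

A g state has l = 4.
|L|² = l(l+1)ℏ² = 20ℏ², so |L| = 2√5 ℏ.
L_z = m_l ℏ = 4ℏ.
cos θ = L_z/|L| = 4/√20, so θ ≈ 26.57°.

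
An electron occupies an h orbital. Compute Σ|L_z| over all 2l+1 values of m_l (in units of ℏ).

Σ|L_z| = 30 ℏ

For an h orbital, l = 5.
m_l runs from −5 to 5, i.e. {-5, -4, -3, -2, -1, 0, 1, 2, 3, 4, 5}.
Σ|m_l| = 2(1+2+…+5) = 30.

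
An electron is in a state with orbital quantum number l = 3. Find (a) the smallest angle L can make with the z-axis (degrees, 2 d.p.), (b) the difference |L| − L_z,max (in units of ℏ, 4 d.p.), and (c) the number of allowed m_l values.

θ_min ≈ 30.00°; |L|−L_z,max ≈ 0.4641ℏ; 7 values

cos θ_min = 3/√12, so θ_min ≈ 30.00°.
|L| − L_z,max = (2√3 − 3)ℏ ≈ 0.4641ℏ.
There are 2l+1 = 7 values of m_l.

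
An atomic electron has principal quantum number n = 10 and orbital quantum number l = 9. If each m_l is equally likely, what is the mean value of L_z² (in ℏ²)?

⟨L_z²⟩ = 30 ℏ²

m_l ∈ {-9, -8, -7, -6, -5, -4, -3, -2, -1, 0, 1, 2, 3, 4, 5, 6, 7, 8, 9}.
⟨L_z²⟩ = ℏ²·l(l+1)/3 = 30ℏ².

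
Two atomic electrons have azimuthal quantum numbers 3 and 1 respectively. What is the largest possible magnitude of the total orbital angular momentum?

By the triangle rule, |l₁ − l₂| ≤ L ≤ l₁ + l₂.
So L can be 2, 3, 4.
The largest magnitude corresponds to L = 4: |L_tot| = ℏ√(4·5) = 2√5 ℏ.

|L_tot|_max = 2√5 ℏ ≈ 4.472ℏ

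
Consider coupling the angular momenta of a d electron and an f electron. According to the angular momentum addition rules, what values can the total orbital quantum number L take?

L runs from |2 − 3| = 1 to 2 + 3 = 5.
L ∈ {1, 2, 3, 4, 5}.

L = 1, 2, 3, 4, 5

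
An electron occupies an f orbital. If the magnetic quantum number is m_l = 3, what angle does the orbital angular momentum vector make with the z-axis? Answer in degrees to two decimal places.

F corresponds to l = 3.
|L| = ℏ√(l(l+1)) = 2√3 ℏ.
L_z = m_l ℏ = 3ℏ.
cos θ = L_z/|L| = 3/√12, so θ ≈ 30.00°.

θ ≈ 30.00°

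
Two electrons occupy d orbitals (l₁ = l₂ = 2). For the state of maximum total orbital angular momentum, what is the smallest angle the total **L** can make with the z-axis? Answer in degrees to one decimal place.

L runs from |2 − 2| = 0 to 2 + 2 = 4.
So L can be 0, 1, 2, 3, 4.
The maximum is L = 4, with |L_tot| = ℏ√(4·5) = 2√5 ℏ.
The minimum angle with z is arccos(4/√20) ≈ 26.6°.

θ_min ≈ 26.6°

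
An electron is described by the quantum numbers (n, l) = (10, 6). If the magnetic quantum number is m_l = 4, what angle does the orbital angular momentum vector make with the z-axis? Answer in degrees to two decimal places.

θ ≈ 51.89°

|L| = √(l(l+1)) ℏ = √42 ℏ.
L_z = m_l ℏ = 4ℏ.
cos θ = L_z/|L| = 4/√42, so θ ≈ 51.89°.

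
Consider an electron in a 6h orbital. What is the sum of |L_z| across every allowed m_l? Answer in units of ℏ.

For 6h, l = 5.
m_l runs from −5 to 5, i.e. {-5, -4, -3, -2, -1, 0, 1, 2, 3, 4, 5}.
Σ|m_l| = 2(1+2+…+5) = 30.

Σ|L_z| = 30 ℏ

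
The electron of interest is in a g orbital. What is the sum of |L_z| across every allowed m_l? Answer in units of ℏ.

The letter g corresponds to l = 4.
The allowed m_l values are -4, -3, -2, -1, 0, 1, 2, 3, 4.
Σ|m_l| = l(l+1) = 20.

Σ|L_z| = 20 ℏ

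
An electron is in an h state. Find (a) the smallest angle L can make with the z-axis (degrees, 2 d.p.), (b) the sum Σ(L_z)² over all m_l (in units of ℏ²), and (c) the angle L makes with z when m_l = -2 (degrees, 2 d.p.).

For an h orbital, l = 5.
cos θ_min = 5/√30, so θ_min ≈ 24.09°.
Σ m_l² = 110, so Σ(L_z)² = 110 ℏ².
For m_l = -2: cos θ = -2/√30, θ ≈ 111.42°.

θ_min ≈ 24.09°; Σ(L_z)² = 110 ℏ²; θ(m_l=-2) ≈ 111.42°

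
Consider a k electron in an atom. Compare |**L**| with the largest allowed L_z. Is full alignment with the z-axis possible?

For a k orbital, l = 7.
|L| = 2√14 ℏ ≈ 7.4833ℏ, while L_z,max = lℏ = 7ℏ.
Since |L| > L_z,max, the vector can never point exactly along z; the closest it comes is θ_min = arccos(7/√56) ≈ 20.7°.

No: L_z,max = 7ℏ < |L| = 2√14 ℏ ≈ 7.483ℏ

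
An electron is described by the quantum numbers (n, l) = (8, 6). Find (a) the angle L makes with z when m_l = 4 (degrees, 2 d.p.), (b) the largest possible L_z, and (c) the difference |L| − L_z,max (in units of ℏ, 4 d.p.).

For m_l = 4: cos θ = 4/√42, θ ≈ 51.89°.
L_z,max = lℏ = 6ℏ.
|L| − L_z,max = (√42 − 6)ℏ ≈ 0.4807ℏ.

θ(m_l=4) ≈ 51.89°; L_z,max = 6ℏ; |L|−L_z,max ≈ 0.4807ℏ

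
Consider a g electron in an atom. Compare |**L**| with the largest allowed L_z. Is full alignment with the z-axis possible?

A g state has l = 4.
|L| = 2√5 ℏ ≈ 4.4721ℏ, while L_z,max = lℏ = 4ℏ.
Since |L| > L_z,max, the vector can never point exactly along z; the closest it comes is θ_min = arccos(4/√20) ≈ 26.6°.

No: L_z,max = 4ℏ < |L| = 2√5 ℏ ≈ 4.472ℏ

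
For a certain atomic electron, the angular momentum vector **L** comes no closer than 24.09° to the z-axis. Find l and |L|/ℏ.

l = 5, |L| = √30 ℏ ≈ 5.477ℏ

cos²θ_min = l/(l+1) = 0.8334.
Thus l = 0.8334/(1 − 0.8334) ≈ 5.
Then |L| = ℏ√(5·6) = √30 ℏ.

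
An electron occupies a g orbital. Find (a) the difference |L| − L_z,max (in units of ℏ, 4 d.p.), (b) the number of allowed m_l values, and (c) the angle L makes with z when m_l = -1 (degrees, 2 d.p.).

The letter g corresponds to l = 4.
|L| − L_z,max = (2√5 − 4)ℏ ≈ 0.4721ℏ.
There are 2l+1 = 9 values of m_l.
For m_l = -1: cos θ = -1/√20, θ ≈ 102.92°.

|L|−L_z,max ≈ 0.4721ℏ; 9 values; θ(m_l=-1) ≈ 102.92°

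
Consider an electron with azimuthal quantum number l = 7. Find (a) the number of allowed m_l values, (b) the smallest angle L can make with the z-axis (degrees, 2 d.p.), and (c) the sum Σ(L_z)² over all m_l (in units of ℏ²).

There are 2l+1 = 15 values of m_l.
cos θ_min = 7/√56, so θ_min ≈ 20.70°.
Σ m_l² = 280, so Σ(L_z)² = 280 ℏ².

15 values; θ_min ≈ 20.70°; Σ(L_z)² = 280 ℏ²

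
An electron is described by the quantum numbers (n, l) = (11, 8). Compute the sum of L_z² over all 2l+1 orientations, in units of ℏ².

Σ(L_z)² = 408 ℏ²

The allowed m_l values are -8, -7, -6, -5, -4, -3, -2, -1, 0, 1, 2, 3, 4, 5, 6, 7, 8.
Σ m_l² = l(l+1)(2l+1)/3 = 8·9·17/3 = 408.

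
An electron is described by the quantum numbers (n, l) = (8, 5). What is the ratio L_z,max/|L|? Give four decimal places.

|L| = √30 ℏ ≈ 5.4772ℏ, while L_z,max = lℏ = 5ℏ.
L_z,max/|L| = 5/√30 = 0.9129.

L_z,max/|L| = 0.9129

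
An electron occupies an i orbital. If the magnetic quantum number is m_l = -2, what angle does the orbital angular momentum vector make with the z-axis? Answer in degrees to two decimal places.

θ ≈ 107.98°

The letter i corresponds to l = 6.
|L| = √(l(l+1)) ℏ = √42 ℏ.
L_z = m_l ℏ = −2ℏ.
cos θ = L_z/|L| = -2/√42, so θ ≈ 107.98°.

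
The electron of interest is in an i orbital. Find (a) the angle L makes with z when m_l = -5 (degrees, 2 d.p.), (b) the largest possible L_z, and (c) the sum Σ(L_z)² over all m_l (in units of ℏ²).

θ(m_l=-5) ≈ 140.49°; L_z,max = 6ℏ; Σ(L_z)² = 182 ℏ²

An i state has l = 6.
For m_l = -5: cos θ = -5/√42, θ ≈ 140.49°.
L_z,max = lℏ = 6ℏ.
Σ m_l² = 182, so Σ(L_z)² = 182 ℏ².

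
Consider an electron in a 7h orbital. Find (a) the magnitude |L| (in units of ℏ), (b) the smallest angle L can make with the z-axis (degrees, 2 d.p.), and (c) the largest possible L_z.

For 7h, l = 5.
|L| = ℏ√(5·6) = √30 ℏ ≈ 5.477ℏ.
cos θ_min = 5/√30, so θ_min ≈ 24.09°.
L_z,max = lℏ = 5ℏ.

|L| = √30 ℏ ≈ 5.477ℏ; θ_min ≈ 24.09°; L_z,max = 5ℏ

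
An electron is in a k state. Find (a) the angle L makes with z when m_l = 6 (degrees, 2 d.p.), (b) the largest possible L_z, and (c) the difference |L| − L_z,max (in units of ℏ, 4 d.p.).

A k state has l = 7.
For m_l = 6: cos θ = 6/√56, θ ≈ 36.70°.
L_z,max = lℏ = 7ℏ.
|L| − L_z,max = (2√14 − 7)ℏ ≈ 0.4833ℏ.

θ(m_l=6) ≈ 36.70°; L_z,max = 7ℏ; |L|−L_z,max ≈ 0.4833ℏ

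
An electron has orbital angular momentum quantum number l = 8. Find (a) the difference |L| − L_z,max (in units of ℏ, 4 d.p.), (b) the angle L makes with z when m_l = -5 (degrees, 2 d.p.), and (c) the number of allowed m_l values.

|L| − L_z,max = (6√2 − 8)ℏ ≈ 0.4853ℏ.
For m_l = -5: cos θ = -5/√72, θ ≈ 126.10°.
There are 2l+1 = 17 values of m_l.

|L|−L_z,max ≈ 0.4853ℏ; θ(m_l=-5) ≈ 126.10°; 17 values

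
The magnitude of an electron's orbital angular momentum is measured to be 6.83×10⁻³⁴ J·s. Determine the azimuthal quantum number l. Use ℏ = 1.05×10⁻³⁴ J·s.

Dividing by ℏ: |L|/ℏ ≈ 6.505.
(|L|/ℏ)² = l(l+1) ≈ 42.31 ⇒ l = 6.

l = 6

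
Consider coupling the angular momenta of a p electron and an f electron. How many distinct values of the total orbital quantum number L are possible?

Angular momentum addition gives L = |l₁ − l₂|, …, l₁ + l₂.
L ∈ {2, 3, 4}.
That is 3 values.

3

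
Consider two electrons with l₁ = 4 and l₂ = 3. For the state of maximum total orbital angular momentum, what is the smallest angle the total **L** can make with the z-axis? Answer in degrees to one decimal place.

L runs from |4 − 3| = 1 to 4 + 3 = 7.
So L can be 1, 2, 3, 4, 5, 6, 7.
The maximum is L = 7, with |L_tot| = ℏ√(7·8) = 2√14 ℏ.
The minimum angle with z is arccos(7/√56) ≈ 20.7°.

θ_min ≈ 20.7°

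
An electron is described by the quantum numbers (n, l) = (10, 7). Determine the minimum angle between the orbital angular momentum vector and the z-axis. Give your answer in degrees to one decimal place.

|L| = ℏ√(l(l+1)) = 2√14 ℏ.
The smallest angle corresponds to the largest L_z, i.e. m_l = l = 7, giving L_z = 7ℏ.
cos θ_min = 7/√56, so θ_min ≈ 20.7°.

θ_min ≈ 20.7°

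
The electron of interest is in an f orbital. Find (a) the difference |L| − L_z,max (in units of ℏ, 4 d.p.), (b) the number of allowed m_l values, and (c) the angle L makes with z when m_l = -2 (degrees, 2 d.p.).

For an f orbital, l = 3.
|L| − L_z,max = (2√3 − 3)ℏ ≈ 0.4641ℏ.
There are 2l+1 = 7 values of m_l.
For m_l = -2: cos θ = -2/√12, θ ≈ 125.26°.

|L|−L_z,max ≈ 0.4641ℏ; 7 values; θ(m_l=-2) ≈ 125.26°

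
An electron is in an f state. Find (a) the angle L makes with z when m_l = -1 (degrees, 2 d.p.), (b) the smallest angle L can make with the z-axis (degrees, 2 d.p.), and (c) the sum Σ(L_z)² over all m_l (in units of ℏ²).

θ(m_l=-1) ≈ 106.78°; θ_min ≈ 30.00°; Σ(L_z)² = 28 ℏ²

For an f orbital, l = 3.
For m_l = -1: cos θ = -1/√12, θ ≈ 106.78°.
cos θ_min = 3/√12, so θ_min ≈ 30.00°.
Σ m_l² = 28, so Σ(L_z)² = 28 ℏ².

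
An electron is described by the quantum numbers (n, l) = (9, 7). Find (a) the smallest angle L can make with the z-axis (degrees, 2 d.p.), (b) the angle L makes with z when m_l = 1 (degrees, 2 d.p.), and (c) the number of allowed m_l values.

θ_min ≈ 20.70°; θ(m_l=1) ≈ 82.32°; 15 values

cos θ_min = 7/√56, so θ_min ≈ 20.70°.
For m_l = 1: cos θ = 1/√56, θ ≈ 82.32°.
There are 2l+1 = 15 values of m_l.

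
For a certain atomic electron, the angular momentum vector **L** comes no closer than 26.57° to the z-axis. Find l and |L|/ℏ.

l = 4, |L| = 2√5 ℏ ≈ 4.472ℏ

At minimum angle, m_l = l, so cos θ = l/√(l(l+1)); cos²θ = l/(l+1) = 0.7999.
Thus l = 0.7999/(1 − 0.7999) ≈ 4.
Then |L| = ℏ√(4·5) = 2√5 ℏ.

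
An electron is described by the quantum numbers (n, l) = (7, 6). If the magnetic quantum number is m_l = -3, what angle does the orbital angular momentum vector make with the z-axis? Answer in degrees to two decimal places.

|L|² = l(l+1)ℏ² = 42ℏ², so |L| = √42 ℏ.
L_z = m_l ℏ = −3ℏ.
cos θ = L_z/|L| = -3/√42, so θ ≈ 117.58°.

θ ≈ 117.58°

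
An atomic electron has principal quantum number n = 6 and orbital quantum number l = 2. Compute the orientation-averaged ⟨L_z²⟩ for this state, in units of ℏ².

⟨L_z²⟩ = 2 ℏ²

m_l ∈ {-2, -1, 0, 1, 2}.
Average of L_z² over 5 states: 10/5 ℏ² = 2 ℏ².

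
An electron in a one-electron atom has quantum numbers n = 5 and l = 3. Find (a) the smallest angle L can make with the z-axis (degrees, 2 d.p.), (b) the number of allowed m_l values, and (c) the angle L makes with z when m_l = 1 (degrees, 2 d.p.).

cos θ_min = 3/√12, so θ_min ≈ 30.00°.
There are 2l+1 = 7 values of m_l.
For m_l = 1: cos θ = 1/√12, θ ≈ 73.22°.

θ_min ≈ 30.00°; 7 values; θ(m_l=1) ≈ 73.22°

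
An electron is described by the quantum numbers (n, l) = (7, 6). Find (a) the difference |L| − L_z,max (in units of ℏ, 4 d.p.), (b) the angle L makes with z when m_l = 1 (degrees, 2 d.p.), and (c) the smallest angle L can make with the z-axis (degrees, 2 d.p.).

|L|−L_z,max ≈ 0.4807ℏ; θ(m_l=1) ≈ 81.12°; θ_min ≈ 22.21°

|L| − L_z,max = (√42 − 6)ℏ ≈ 0.4807ℏ.
For m_l = 1: cos θ = 1/√42, θ ≈ 81.12°.
cos θ_min = 6/√42, so θ_min ≈ 22.21°.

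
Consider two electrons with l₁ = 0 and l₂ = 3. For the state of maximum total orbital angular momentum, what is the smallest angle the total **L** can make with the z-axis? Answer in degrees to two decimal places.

By the triangle rule, |l₁ − l₂| ≤ L ≤ l₁ + l₂.
Allowed values: L = 3.
The maximum is L = 3, with |L_tot| = ℏ√(3·4) = 2√3 ℏ.
The minimum angle with z is arccos(3/√12) ≈ 30.00°.

θ_min ≈ 30.00°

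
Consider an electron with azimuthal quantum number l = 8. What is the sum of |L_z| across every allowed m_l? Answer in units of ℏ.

m_l ∈ {-8, -7, -6, -5, -4, -3, -2, -1, 0, 1, 2, 3, 4, 5, 6, 7, 8}.
Σ|m_l| = 2(1+2+…+8) = 72.

Σ|L_z| = 72 ℏ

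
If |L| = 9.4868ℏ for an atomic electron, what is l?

l = 9

Since |L|² = l(l+1)ℏ², l(l+1) = 90.
l² + l − 90 = 0 ⇒ l = 9.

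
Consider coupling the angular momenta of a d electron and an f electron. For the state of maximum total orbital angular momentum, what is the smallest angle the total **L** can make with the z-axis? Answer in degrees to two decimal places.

θ_min ≈ 24.09°

The total orbital quantum number L ranges from |l₁ − l₂| to l₁ + l₂ in integer steps.
L ∈ {1, 2, 3, 4, 5}.
The maximum is L = 5, with |L_tot| = ℏ√(5·6) = √30 ℏ.
The minimum angle with z is arccos(5/√30) ≈ 24.09°.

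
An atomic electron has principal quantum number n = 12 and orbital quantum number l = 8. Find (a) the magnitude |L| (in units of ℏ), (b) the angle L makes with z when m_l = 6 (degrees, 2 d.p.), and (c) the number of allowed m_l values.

|L| = ℏ√(8·9) = 6√2 ℏ ≈ 8.485ℏ.
For m_l = 6: cos θ = 6/√72, θ ≈ 45.00°.
There are 2l+1 = 17 values of m_l.

|L| = 6√2 ℏ ≈ 8.485ℏ; θ(m_l=6) ≈ 45.00°; 17 values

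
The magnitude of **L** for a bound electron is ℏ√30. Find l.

l = 5

|L| = ℏ√(l(l+1)), so l(l+1) = 30.
Solving: l = 5.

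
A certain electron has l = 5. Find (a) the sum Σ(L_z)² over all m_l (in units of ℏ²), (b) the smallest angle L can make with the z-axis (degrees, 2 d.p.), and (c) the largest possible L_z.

Σ(L_z)² = 110 ℏ²; θ_min ≈ 24.09°; L_z,max = 5ℏ

Σ m_l² = 110, so Σ(L_z)² = 110 ℏ².
cos θ_min = 5/√30, so θ_min ≈ 24.09°.
L_z,max = lℏ = 5ℏ.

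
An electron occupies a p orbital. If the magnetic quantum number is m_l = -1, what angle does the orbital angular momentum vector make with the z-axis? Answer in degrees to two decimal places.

θ ≈ 135.00°

A p state has l = 1.
|L|² = l(l+1)ℏ² = 2ℏ², so |L| = √2 ℏ.
L_z = m_l ℏ = −1ℏ.
cos θ = L_z/|L| = -1/√2, so θ ≈ 135.00°.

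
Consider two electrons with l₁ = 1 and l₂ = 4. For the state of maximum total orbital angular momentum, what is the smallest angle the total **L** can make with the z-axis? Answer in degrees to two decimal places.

θ_min ≈ 24.09°

L runs from |1 − 4| = 3 to 1 + 4 = 5.
L ∈ {3, 4, 5}.
The maximum is L = 5, with |L_tot| = ℏ√(5·6) = √30 ℏ.
The minimum angle with z is arccos(5/√30) ≈ 24.09°.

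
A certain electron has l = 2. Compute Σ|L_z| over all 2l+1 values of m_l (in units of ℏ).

m_l runs from −2 to 2, i.e. {-2, -1, 0, 1, 2}.
Σ|m_l| = 2·2(2+1)/2 = 6.

Σ|L_z| = 6 ℏ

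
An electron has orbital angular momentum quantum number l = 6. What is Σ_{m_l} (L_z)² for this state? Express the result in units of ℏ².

m_l ∈ {-6, -5, -4, -3, -2, -1, 0, 1, 2, 3, 4, 5, 6}.
Summing m² from −6 to 6: Σ m_l² = 182.

Σ(L_z)² = 182 ℏ²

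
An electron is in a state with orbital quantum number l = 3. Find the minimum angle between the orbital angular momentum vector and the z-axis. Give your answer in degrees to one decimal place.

|L| = √(l(l+1)) ℏ = 2√3 ℏ.
The smallest angle corresponds to the largest L_z, i.e. m_l = l = 3, giving L_z = 3ℏ.
cos θ_min = 3/√12, so θ_min ≈ 30.0°.

θ_min ≈ 30.0°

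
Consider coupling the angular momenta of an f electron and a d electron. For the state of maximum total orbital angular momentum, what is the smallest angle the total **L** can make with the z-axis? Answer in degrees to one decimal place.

By the triangle rule, |l₁ − l₂| ≤ L ≤ l₁ + l₂.
Allowed values: L = 1, 2, 3, 4, 5.
The maximum is L = 5, with |L_tot| = ℏ√(5·6) = √30 ℏ.
The minimum angle with z is arccos(5/√30) ≈ 24.1°.

θ_min ≈ 24.1°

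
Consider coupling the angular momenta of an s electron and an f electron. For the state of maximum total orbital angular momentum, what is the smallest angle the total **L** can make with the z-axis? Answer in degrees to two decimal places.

θ_min ≈ 30.00°

By the triangle rule, |l₁ − l₂| ≤ L ≤ l₁ + l₂.
Allowed values: L = 3.
The maximum is L = 3, with |L_tot| = ℏ√(3·4) = 2√3 ℏ.
The minimum angle with z is arccos(3/√12) ≈ 30.00°.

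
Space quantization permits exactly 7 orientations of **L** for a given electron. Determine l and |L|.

l = 3, |L| = 2√3 ℏ ≈ 3.464ℏ

2l + 1 = 7 ⇒ l = 3.
|L| = ℏ√(l(l+1)) = ℏ√(3·4) = 2√3 ℏ.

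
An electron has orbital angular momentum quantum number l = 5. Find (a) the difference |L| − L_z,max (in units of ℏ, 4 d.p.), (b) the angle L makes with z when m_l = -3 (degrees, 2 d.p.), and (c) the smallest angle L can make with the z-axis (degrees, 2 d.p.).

|L| − L_z,max = (√30 − 5)ℏ ≈ 0.4772ℏ.
For m_l = -3: cos θ = -3/√30, θ ≈ 123.21°.
cos θ_min = 5/√30, so θ_min ≈ 24.09°.

|L|−L_z,max ≈ 0.4772ℏ; θ(m_l=-3) ≈ 123.21°; θ_min ≈ 24.09°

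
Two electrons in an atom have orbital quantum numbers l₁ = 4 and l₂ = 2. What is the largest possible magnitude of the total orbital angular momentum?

Angular momentum addition gives L = |l₁ − l₂|, …, l₁ + l₂.
Allowed values: L = 2, 3, 4, 5, 6.
The largest magnitude corresponds to L = 6: |L_tot| = ℏ√(6·7) = √42 ℏ.

|L_tot|_max = √42 ℏ ≈ 6.481ℏ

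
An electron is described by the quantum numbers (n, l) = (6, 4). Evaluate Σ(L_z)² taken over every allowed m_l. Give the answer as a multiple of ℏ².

Σ(L_z)² = 60 ℏ²

The allowed m_l values are -4, -3, -2, -1, 0, 1, 2, 3, 4.
Summing m² from −4 to 4: Σ m_l² = 60.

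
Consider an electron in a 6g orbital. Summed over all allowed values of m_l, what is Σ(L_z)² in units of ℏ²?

The 6g subshell has l = 4.
The allowed m_l values are -4, -3, -2, -1, 0, 1, 2, 3, 4.
Summing m² from −4 to 4: Σ m_l² = 60.

Σ(L_z)² = 60 ℏ²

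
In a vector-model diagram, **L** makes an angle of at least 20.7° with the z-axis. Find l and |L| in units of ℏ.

cos²θ_min = l/(l+1) = 0.8751.
Thus l = 0.8751/(1 − 0.8751) ≈ 7.
Then |L| = ℏ√(7·8) = 2√14 ℏ.

l = 7, |L| = 2√14 ℏ ≈ 7.483ℏ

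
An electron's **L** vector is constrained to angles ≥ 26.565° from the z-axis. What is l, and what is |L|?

l = 4, |L| = 2√5 ℏ ≈ 4.472ℏ

At minimum angle, m_l = l, so cos θ = l/√(l(l+1)); cos²θ = l/(l+1) = 0.8000.
l = cos²θ/sin²θ ≈ 4.
Then |L| = ℏ√(4·5) = 2√5 ℏ.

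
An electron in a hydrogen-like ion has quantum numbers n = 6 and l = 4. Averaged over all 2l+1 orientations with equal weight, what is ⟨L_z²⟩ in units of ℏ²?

m_l runs from −4 to 4, i.e. {-4, -3, -2, -1, 0, 1, 2, 3, 4}.
⟨L_z²⟩ = ℏ²·l(l+1)/3 = 6.667ℏ².

⟨L_z²⟩ = 6.667 ℏ²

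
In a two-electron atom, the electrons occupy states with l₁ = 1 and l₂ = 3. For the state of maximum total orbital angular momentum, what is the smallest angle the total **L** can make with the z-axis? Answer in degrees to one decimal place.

By the triangle rule, |l₁ − l₂| ≤ L ≤ l₁ + l₂.
Allowed values: L = 2, 3, 4.
The maximum is L = 4, with |L_tot| = ℏ√(4·5) = 2√5 ℏ.
The minimum angle with z is arccos(4/√20) ≈ 26.6°.

θ_min ≈ 26.6°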